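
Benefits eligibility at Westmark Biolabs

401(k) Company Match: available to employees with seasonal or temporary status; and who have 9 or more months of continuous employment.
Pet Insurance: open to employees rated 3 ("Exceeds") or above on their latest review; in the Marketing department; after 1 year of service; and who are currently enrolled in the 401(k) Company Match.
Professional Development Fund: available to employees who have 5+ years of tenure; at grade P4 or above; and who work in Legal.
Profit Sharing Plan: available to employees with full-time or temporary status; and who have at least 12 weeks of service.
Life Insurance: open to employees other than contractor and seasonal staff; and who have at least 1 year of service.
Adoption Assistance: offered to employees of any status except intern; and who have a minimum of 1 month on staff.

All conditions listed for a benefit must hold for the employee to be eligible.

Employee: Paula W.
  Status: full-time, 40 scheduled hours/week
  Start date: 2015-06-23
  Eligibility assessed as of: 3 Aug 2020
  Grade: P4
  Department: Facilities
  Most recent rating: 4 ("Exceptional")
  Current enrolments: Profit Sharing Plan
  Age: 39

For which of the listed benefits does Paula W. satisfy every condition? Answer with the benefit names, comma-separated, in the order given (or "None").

Profit Sharing Plan, Life Insurance, Adoption Assistance

Service from 2015-06-23 to 3 Aug 2020: 1868 days.
401(k) Company Match — status full-time ✗ (requires seasonal or temporary) → not eligible.
Pet Insurance — rating 4 ≥ 3 ✓; dept Facilities ✗ → not eligible.
Professional Development Fund — service 1868 days ≥ 5 years (≈1825 days) ✓; grade P4 ≥ P4 ✓; dept Facilities ✗ → not eligible.
Profit Sharing Plan — status full-time ✓; service 1868 days ≥ 12 weeks (≈84 days) ✓ → eligible.
Life Insurance — status full-time ✓ (not excluded); service 1868 days ≥ 1 year (≈365 days) ✓ → eligible.
Adoption Assistance — status full-time ✓ (not excluded); service 1868 days ≥ 1 month (≈30 days) ✓ → eligible.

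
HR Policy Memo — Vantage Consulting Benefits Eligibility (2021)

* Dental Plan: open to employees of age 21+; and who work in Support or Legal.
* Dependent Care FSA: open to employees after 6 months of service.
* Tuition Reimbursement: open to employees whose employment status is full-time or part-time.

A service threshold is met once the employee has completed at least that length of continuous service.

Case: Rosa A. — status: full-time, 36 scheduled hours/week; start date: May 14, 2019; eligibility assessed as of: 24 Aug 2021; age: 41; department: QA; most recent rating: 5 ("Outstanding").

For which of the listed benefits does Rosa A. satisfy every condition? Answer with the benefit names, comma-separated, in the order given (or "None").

Service from May 14, 2019 to 24 Aug 2021: 833 days.
Dental Plan — age 41 ≥ 21 ✓; dept QA ✗ → not eligible.
Dependent Care FSA — service 833 days ≥ 6 months (≈180 days) ✓ → eligible.
Tuition Reimbursement — status full-time ✓ → eligible.

Dependent Care FSA, Tuition Reimbursement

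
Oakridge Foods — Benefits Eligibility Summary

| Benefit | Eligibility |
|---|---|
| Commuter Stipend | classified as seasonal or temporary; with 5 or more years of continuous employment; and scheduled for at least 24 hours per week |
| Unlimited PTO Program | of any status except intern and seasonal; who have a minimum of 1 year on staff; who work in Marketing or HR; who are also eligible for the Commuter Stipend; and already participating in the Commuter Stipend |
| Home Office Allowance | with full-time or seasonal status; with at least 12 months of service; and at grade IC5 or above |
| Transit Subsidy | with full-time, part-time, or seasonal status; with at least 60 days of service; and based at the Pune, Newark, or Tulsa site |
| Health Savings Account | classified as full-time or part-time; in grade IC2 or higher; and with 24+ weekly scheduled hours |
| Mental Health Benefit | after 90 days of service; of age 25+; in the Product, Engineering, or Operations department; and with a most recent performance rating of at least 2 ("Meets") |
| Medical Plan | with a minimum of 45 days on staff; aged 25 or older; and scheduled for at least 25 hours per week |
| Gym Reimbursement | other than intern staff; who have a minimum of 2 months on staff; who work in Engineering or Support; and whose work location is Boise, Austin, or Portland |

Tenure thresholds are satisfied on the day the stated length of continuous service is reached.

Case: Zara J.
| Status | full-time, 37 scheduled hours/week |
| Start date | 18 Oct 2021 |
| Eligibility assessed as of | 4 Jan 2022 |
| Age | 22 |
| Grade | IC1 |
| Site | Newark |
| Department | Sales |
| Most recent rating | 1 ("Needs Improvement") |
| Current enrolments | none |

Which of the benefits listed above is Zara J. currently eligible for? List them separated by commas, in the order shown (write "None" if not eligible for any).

Transit Subsidy

Service from 18 Oct 2021 to 4 Jan 2022: 78 days.
Commuter Stipend — status full-time ✗ (requires seasonal or temporary) → not eligible.
Unlimited PTO Program — status full-time ✓ (not excluded); service 78 days < 1 year (≈365 days) ✗ → not eligible.
Home Office Allowance — status full-time ✓; service 78 days < 12 months (≈360 days) ✗ → not eligible.
Transit Subsidy — status full-time ✓; service 78 days ≥ 60 days ✓; site Newark ✓ → eligible.
Health Savings Account — status full-time ✓; grade IC1 < IC2 ✗ → not eligible.
Mental Health Benefit — service 78 days < 90 days ✗ → not eligible.
Medical Plan — service 78 days ≥ 45 days ✓; age 22 < 25 ✗ → not eligible.
Gym Reimbursement — status full-time ✓ (not excluded); service 78 days ≥ 2 months (≈60 days) ✓; dept Sales ✗ → not eligible.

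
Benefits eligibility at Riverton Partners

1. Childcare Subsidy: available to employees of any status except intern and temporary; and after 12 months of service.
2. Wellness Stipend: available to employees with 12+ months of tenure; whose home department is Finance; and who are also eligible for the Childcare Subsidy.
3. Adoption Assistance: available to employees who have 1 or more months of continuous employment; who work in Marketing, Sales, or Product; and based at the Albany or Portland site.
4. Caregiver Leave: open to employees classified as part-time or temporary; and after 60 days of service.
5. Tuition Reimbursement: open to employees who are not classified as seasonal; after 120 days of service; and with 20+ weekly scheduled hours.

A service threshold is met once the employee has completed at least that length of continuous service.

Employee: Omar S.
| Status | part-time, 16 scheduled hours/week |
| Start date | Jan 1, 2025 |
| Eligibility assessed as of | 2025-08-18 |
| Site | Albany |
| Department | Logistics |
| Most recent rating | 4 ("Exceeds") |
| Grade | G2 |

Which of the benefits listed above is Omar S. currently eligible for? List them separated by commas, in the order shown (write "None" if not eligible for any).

Caregiver Leave

Service from Jan 1, 2025 to 2025-08-18: 229 days.
Childcare Subsidy — status part-time ✓ (not excluded); service 229 days < 12 months (≈360 days) ✗ → not eligible.
Wellness Stipend — service 229 days < 12 months (≈360 days) ✗ → not eligible.
Adoption Assistance — service 229 days ≥ 1 month (≈30 days) ✓; dept Logistics ✗ → not eligible.
Caregiver Leave — status part-time ✓; service 229 days ≥ 60 days ✓ → eligible.
Tuition Reimbursement — status part-time ✓ (not excluded); service 229 days ≥ 120 days ✓; 16 hrs/wk < 20 ✗ → not eligible.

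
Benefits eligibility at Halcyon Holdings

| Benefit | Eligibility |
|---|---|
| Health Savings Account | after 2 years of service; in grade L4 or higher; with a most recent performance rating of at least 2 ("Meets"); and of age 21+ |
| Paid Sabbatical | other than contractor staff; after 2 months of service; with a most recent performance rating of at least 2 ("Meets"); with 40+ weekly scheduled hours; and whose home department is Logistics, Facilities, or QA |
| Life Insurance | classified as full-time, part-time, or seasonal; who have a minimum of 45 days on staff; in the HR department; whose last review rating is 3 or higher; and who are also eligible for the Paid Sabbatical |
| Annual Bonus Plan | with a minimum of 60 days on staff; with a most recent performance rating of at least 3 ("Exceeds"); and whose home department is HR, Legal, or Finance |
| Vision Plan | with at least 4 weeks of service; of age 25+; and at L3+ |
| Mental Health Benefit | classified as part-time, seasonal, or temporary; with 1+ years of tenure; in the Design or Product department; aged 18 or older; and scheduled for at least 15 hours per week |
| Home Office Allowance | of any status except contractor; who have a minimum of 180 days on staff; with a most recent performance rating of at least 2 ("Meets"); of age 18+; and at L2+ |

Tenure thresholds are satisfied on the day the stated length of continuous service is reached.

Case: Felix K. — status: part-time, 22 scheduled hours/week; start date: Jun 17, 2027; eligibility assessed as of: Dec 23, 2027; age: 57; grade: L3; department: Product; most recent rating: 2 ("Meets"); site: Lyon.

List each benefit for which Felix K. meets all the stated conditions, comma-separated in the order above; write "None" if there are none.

Vision Plan, Home Office Allowance

Service from Jun 17, 2027 to Dec 23, 2027: 189 days.
Health Savings Account — service 189 days < 2 years (≈730 days) ✗ → not eligible.
Paid Sabbatical — status part-time ✓ (not excluded); service 189 days ≥ 2 months (≈60 days) ✓; rating 2 ≥ 2 ✓; 22 hrs/wk < 40 ✗ → not eligible.
Life Insurance — status part-time ✓; service 189 days ≥ 45 days ✓; dept Product ✗ → not eligible.
Annual Bonus Plan — service 189 days ≥ 60 days ✓; rating 2 < 3 ✗ → not eligible.
Vision Plan — service 189 days ≥ 4 weeks (≈28 days) ✓; age 57 ≥ 25 ✓; grade L3 ≥ L3 ✓ → eligible.
Mental Health Benefit — status part-time ✓; service 189 days < 1 year (≈365 days) ✗ → not eligible.
Home Office Allowance — status part-time ✓ (not excluded); service 189 days ≥ 180 days ✓; rating 2 ≥ 2 ✓; age 57 ≥ 18 ✓; grade L3 ≥ L2 ✓ → eligible.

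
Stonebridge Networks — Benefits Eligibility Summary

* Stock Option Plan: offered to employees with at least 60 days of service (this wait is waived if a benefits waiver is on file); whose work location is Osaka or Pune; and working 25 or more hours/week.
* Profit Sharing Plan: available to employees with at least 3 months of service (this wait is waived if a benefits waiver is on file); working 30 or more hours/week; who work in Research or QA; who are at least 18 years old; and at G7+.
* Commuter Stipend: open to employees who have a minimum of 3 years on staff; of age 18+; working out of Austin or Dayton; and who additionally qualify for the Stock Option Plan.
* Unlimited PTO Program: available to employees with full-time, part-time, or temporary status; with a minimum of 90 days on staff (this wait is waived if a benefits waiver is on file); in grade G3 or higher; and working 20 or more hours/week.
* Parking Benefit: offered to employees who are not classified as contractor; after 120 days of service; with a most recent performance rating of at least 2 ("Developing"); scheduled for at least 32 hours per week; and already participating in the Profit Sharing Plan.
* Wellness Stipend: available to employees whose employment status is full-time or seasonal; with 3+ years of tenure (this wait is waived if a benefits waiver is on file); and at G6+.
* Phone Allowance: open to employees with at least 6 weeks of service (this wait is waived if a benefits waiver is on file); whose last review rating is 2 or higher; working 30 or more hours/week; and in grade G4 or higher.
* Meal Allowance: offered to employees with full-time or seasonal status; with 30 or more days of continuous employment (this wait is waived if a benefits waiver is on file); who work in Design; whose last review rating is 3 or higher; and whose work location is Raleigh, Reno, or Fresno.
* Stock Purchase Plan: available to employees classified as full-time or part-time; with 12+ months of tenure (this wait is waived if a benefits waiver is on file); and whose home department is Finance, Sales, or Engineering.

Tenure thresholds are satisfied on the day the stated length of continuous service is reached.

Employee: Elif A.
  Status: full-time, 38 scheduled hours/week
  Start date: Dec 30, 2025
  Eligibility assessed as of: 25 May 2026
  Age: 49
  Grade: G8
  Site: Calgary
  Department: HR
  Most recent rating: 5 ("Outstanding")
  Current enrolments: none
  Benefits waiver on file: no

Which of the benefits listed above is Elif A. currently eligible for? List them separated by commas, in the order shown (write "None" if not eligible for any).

Service from Dec 30, 2025 to 25 May 2026: 146 days.
Stock Option Plan — no waiver, service 146 days ≥ 60 days ✓; site Calgary ✗ (not Osaka or Pune) → not eligible.
Profit Sharing Plan — no waiver, service 146 days ≥ 3 months (≈90 days) ✓; 38 hrs/wk ≥ 30 ✓; dept HR ✗ → not eligible.
Commuter Stipend — service 146 days < 3 years (≈1095 days) ✗ → not eligible.
Unlimited PTO Program — status full-time ✓; no waiver, service 146 days ≥ 90 days ✓; grade G8 ≥ G3 ✓; 38 hrs/wk ≥ 20 ✓ → eligible.
Parking Benefit — status full-time ✓ (not excluded); service 146 days ≥ 120 days ✓; rating 5 ≥ 2 ✓; 38 hrs/wk ≥ 32 ✓; not enrolled in Profit Sharing Plan ✗ → not eligible.
Wellness Stipend — status full-time ✓; no waiver, service 146 days < 3 years (≈1095 days) ✗ → not eligible.
Phone Allowance — no waiver, service 146 days ≥ 6 weeks (≈42 days) ✓; rating 5 ≥ 2 ✓; 38 hrs/wk ≥ 30 ✓; grade G8 ≥ G4 ✓ → eligible.
Meal Allowance — status full-time ✓; no waiver, service 146 days ≥ 30 days ✓; dept HR ✗ → not eligible.
Stock Purchase Plan — status full-time ✓; no waiver, service 146 days < 12 months (≈360 days) ✗ → not eligible.

Unlimited PTO Program, Phone Allowance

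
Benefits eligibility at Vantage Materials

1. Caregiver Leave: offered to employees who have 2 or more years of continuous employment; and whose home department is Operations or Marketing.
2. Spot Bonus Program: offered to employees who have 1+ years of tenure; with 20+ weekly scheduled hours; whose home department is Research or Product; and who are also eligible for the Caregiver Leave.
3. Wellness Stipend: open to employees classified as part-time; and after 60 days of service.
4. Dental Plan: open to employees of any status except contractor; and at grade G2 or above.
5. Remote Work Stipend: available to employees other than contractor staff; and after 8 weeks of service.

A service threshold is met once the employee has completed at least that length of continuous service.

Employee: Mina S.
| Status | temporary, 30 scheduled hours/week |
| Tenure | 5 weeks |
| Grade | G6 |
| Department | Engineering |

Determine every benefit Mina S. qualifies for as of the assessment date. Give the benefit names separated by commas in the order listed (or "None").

Caregiver Leave — service 5 weeks < 2 years (≈730 days) ✗ → not eligible.
Spot Bonus Program — service 5 weeks < 1 year (≈365 days) ✗ → not eligible.
Wellness Stipend — status temporary ✗ (requires part-time) → not eligible.
Dental Plan — status temporary ✓ (not excluded); grade G6 ≥ G2 ✓ → eligible.
Remote Work Stipend — status temporary ✓ (not excluded); service 5 weeks < 8 weeks ✗ → not eligible.

Dental Plan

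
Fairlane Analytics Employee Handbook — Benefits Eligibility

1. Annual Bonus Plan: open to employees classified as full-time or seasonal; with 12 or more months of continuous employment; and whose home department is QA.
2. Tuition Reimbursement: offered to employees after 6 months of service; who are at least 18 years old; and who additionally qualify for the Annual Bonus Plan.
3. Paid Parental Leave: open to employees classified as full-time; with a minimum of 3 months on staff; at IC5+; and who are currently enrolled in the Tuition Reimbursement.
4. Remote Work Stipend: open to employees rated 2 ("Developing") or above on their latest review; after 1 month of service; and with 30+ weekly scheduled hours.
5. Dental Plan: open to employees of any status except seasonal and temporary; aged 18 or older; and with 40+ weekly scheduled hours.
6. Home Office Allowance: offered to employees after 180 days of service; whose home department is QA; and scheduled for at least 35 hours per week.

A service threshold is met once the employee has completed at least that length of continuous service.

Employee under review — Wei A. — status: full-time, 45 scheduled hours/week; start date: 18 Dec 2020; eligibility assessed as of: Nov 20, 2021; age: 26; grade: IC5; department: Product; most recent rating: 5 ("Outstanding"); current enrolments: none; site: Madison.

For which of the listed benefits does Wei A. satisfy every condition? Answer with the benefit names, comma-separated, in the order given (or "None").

Remote Work Stipend, Dental Plan

Service from 18 Dec 2020 to Nov 20, 2021: 337 days.
Annual Bonus Plan — status full-time ✓; service 337 days < 12 months (≈360 days) ✗ → not eligible.
Tuition Reimbursement — service 337 days ≥ 6 months (≈180 days) ✓; age 26 ≥ 18 ✓; not eligible for Annual Bonus Plan ✗ → not eligible.
Paid Parental Leave — status full-time ✓; service 337 days ≥ 3 months (≈90 days) ✓; grade IC5 ≥ IC5 ✓; not enrolled in Tuition Reimbursement ✗ → not eligible.
Remote Work Stipend — rating 5 ≥ 2 ✓; service 337 days ≥ 1 month (≈30 days) ✓; 45 hrs/wk ≥ 30 ✓ → eligible.
Dental Plan — status full-time ✓ (not excluded); age 26 ≥ 18 ✓; 45 hrs/wk ≥ 40 ✓ → eligible.
Home Office Allowance — service 337 days ≥ 180 days ✓; dept Product ✗ → not eligible.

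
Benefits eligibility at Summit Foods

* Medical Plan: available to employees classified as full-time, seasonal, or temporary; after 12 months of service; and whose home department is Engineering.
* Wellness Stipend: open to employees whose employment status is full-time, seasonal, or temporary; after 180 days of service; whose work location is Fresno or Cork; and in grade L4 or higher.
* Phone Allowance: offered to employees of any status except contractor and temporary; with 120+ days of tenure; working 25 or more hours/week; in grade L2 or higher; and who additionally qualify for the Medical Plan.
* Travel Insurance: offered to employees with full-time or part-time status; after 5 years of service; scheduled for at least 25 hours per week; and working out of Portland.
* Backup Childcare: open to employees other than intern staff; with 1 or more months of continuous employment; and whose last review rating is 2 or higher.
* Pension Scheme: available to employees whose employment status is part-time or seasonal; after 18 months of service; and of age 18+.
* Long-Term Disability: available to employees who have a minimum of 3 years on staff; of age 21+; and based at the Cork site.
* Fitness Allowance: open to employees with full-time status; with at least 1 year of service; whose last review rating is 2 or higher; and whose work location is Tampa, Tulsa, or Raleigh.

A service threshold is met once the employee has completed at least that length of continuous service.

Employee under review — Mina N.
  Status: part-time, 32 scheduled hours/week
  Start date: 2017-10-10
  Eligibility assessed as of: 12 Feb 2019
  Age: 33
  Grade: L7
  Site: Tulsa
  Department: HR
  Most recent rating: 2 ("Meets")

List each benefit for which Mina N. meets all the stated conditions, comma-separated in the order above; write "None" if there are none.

Service from 2017-10-10 to 12 Feb 2019: 490 days.
Medical Plan — status part-time ✗ (requires full-time, seasonal, or temporary) → not eligible.
Wellness Stipend — status part-time ✗ (requires full-time, seasonal, or temporary) → not eligible.
Phone Allowance — status part-time ✓ (not excluded); service 490 days ≥ 120 days ✓; 32 hrs/wk ≥ 25 ✓; grade L7 ≥ L2 ✓; not eligible for Medical Plan ✗ → not eligible.
Travel Insurance — status part-time ✓; service 490 days < 5 years (≈1825 days) ✗ → not eligible.
Backup Childcare — status part-time ✓ (not excluded); service 490 days ≥ 1 month (≈30 days) ✓; rating 2 ≥ 2 ✓ → eligible.
Pension Scheme — status part-time ✓; service 490 days < 18 months (≈540 days) ✗ → not eligible.
Long-Term Disability — service 490 days < 3 years (≈1095 days) ✗ → not eligible.
Fitness Allowance — status part-time ✗ (requires full-time) → not eligible.

Backup Childcare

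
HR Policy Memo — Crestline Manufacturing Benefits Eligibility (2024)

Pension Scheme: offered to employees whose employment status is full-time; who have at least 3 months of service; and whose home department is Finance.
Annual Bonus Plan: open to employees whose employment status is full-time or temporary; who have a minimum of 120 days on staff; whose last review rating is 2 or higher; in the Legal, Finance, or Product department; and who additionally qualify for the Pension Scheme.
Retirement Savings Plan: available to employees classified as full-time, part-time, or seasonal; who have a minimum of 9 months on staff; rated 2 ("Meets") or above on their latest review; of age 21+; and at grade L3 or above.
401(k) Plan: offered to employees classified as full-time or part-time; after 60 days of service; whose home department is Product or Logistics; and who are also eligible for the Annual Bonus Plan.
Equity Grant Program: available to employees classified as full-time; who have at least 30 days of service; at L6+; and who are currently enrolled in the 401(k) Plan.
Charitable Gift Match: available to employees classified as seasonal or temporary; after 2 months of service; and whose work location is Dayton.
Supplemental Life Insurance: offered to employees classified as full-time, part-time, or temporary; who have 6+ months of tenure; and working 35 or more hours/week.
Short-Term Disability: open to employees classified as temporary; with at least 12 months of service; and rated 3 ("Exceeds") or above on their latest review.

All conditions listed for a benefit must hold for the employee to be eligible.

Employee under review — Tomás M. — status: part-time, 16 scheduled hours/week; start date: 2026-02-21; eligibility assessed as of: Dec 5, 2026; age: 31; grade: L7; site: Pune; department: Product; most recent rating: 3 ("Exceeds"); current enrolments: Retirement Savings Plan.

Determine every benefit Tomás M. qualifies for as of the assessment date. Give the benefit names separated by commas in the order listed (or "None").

Retirement Savings Plan

Service from 2026-02-21 to Dec 5, 2026: 287 days.
Pension Scheme — status part-time ✗ (requires full-time) → not eligible.
Annual Bonus Plan — status part-time ✗ (requires full-time or temporary) → not eligible.
Retirement Savings Plan — status part-time ✓; service 287 days ≥ 9 months (≈270 days) ✓; rating 3 ≥ 2 ✓; age 31 ≥ 21 ✓; grade L7 ≥ L3 ✓ → eligible.
401(k) Plan — status part-time ✓; service 287 days ≥ 60 days ✓; dept Product ✓; not eligible for Annual Bonus Plan ✗ → not eligible.
Equity Grant Program — status part-time ✗ (requires full-time) → not eligible.
Charitable Gift Match — status part-time ✗ (requires seasonal or temporary) → not eligible.
Supplemental Life Insurance — status part-time ✓; service 287 days ≥ 6 months (≈180 days) ✓; 16 hrs/wk < 35 ✗ → not eligible.
Short-Term Disability — status part-time ✗ (requires temporary) → not eligible.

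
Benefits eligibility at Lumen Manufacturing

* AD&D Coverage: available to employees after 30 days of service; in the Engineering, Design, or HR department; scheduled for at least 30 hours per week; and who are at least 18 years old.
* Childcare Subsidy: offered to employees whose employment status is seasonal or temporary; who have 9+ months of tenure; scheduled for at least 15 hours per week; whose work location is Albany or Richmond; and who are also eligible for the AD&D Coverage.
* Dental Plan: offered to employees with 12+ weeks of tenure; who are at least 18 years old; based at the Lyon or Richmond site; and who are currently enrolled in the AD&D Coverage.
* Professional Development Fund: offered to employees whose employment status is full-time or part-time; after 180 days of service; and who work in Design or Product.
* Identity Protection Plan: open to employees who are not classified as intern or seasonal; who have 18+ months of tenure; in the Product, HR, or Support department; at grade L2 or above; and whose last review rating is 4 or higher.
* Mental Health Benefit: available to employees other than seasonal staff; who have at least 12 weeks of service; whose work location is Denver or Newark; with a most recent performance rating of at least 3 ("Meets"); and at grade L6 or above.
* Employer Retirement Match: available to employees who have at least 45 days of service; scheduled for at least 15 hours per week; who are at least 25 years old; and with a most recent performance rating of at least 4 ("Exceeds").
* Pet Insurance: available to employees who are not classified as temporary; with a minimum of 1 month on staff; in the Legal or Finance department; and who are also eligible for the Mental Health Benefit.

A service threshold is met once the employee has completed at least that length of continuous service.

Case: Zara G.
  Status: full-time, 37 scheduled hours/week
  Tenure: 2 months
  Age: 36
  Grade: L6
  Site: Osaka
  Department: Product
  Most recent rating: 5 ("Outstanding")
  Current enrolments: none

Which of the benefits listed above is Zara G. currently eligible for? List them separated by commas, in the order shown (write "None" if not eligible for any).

AD&D Coverage — service 2 months ≥ 30 days ✓; dept Product ✗ → not eligible.
Childcare Subsidy — status full-time ✗ (requires seasonal or temporary) → not eligible.
Dental Plan — service 2 months < 12 weeks (≈84 days) ✗ → not eligible.
Professional Development Fund — status full-time ✓; service 2 months < 180 days ✗ → not eligible.
Identity Protection Plan — status full-time ✓ (not excluded); service 2 months < 18 months ✗ → not eligible.
Mental Health Benefit — status full-time ✓ (not excluded); service 2 months < 12 weeks (≈84 days) ✗ → not eligible.
Employer Retirement Match — service 2 months ≥ 45 days ✓; 37 hrs/wk ≥ 15 ✓; age 36 ≥ 25 ✓; rating 5 ≥ 4 ✓ → eligible.
Pet Insurance — status full-time ✓ (not excluded); service 2 months ≥ 1 month ✓; dept Product ✗ → not eligible.

Employer Retirement Match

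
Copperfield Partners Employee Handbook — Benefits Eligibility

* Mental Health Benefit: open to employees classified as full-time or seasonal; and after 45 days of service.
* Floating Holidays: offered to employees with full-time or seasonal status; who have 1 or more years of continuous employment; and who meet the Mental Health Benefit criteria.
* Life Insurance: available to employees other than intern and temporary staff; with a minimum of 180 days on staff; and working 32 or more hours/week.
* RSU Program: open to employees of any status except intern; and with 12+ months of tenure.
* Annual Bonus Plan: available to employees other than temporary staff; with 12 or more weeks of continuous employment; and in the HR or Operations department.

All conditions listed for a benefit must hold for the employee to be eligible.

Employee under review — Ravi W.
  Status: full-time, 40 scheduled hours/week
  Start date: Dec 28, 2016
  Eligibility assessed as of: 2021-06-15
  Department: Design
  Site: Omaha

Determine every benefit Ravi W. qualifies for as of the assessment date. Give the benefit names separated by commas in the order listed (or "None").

Service from Dec 28, 2016 to 2021-06-15: 1630 days.
Mental Health Benefit — status full-time ✓; service 1630 days ≥ 45 days ✓ → eligible.
Floating Holidays — status full-time ✓; service 1630 days ≥ 1 year (≈365 days) ✓; eligible for Mental Health Benefit ✓ → eligible.
Life Insurance — status full-time ✓ (not excluded); service 1630 days ≥ 180 days ✓; 40 hrs/wk ≥ 32 ✓ → eligible.
RSU Program — status full-time ✓ (not excluded); service 1630 days ≥ 12 months (≈360 days) ✓ → eligible.
Annual Bonus Plan — status full-time ✓ (not excluded); service 1630 days ≥ 12 weeks (≈84 days) ✓; dept Design ✗ → not eligible.

Mental Health Benefit, Floating Holidays, Life Insurance, RSU Program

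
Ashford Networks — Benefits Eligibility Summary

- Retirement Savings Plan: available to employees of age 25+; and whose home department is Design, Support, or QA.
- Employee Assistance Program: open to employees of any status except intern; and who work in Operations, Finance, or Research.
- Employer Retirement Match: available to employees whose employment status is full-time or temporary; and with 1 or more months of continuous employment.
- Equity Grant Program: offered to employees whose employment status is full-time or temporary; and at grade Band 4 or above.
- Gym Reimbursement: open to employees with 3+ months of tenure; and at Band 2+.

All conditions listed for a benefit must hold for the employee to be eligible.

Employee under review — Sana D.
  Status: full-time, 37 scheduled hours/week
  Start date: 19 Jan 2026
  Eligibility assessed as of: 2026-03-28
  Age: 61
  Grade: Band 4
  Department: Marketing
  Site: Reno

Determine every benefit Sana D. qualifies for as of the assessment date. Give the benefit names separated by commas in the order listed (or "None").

Employer Retirement Match, Equity Grant Program

Service from 19 Jan 2026 to 2026-03-28: 68 days.
Retirement Savings Plan — age 61 ≥ 25 ✓; dept Marketing ✗ → not eligible.
Employee Assistance Program — status full-time ✓ (not excluded); dept Marketing ✗ → not eligible.
Employer Retirement Match — status full-time ✓; service 68 days ≥ 1 month (≈30 days) ✓ → eligible.
Equity Grant Program — status full-time ✓; grade Band 4 ≥ Band 4 ✓ → eligible.
Gym Reimbursement — service 68 days < 3 months (≈90 days) ✗ → not eligible.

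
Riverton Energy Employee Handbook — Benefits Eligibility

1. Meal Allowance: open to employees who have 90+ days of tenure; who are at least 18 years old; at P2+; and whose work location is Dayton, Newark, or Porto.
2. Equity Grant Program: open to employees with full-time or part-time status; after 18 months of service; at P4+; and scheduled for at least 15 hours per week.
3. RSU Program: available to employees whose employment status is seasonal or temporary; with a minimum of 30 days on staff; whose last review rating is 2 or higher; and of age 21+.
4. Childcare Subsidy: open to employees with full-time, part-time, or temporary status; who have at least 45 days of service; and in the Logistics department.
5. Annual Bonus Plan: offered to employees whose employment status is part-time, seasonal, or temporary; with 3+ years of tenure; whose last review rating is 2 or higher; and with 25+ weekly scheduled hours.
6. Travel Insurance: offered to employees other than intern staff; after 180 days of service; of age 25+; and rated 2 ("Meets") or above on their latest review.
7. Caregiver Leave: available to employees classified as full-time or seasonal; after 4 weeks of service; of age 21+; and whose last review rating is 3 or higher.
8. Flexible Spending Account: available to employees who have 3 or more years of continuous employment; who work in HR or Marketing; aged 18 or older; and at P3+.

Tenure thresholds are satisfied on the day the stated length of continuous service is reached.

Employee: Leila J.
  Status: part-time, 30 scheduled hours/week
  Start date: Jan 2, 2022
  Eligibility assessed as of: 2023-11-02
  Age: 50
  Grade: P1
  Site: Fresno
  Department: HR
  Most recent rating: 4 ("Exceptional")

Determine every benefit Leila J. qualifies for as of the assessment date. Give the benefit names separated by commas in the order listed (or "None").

Travel Insurance

Service from Jan 2, 2022 to 2023-11-02: 669 days.
Meal Allowance — service 669 days ≥ 90 days ✓; age 50 ≥ 18 ✓; grade P1 < P2 ✗ → not eligible.
Equity Grant Program — status part-time ✓; service 669 days ≥ 18 months (≈540 days) ✓; grade P1 < P4 ✗ → not eligible.
RSU Program — status part-time ✗ (requires seasonal or temporary) → not eligible.
Childcare Subsidy — status part-time ✓; service 669 days ≥ 45 days ✓; dept HR ✗ → not eligible.
Annual Bonus Plan — status part-time ✓; service 669 days < 3 years (≈1095 days) ✗ → not eligible.
Travel Insurance — status part-time ✓ (not excluded); service 669 days ≥ 180 days ✓; age 50 ≥ 25 ✓; rating 4 ≥ 2 ✓ → eligible.
Caregiver Leave — status part-time ✗ (requires full-time or seasonal) → not eligible.
Flexible Spending Account — service 669 days < 3 years (≈1095 days) ✗ → not eligible.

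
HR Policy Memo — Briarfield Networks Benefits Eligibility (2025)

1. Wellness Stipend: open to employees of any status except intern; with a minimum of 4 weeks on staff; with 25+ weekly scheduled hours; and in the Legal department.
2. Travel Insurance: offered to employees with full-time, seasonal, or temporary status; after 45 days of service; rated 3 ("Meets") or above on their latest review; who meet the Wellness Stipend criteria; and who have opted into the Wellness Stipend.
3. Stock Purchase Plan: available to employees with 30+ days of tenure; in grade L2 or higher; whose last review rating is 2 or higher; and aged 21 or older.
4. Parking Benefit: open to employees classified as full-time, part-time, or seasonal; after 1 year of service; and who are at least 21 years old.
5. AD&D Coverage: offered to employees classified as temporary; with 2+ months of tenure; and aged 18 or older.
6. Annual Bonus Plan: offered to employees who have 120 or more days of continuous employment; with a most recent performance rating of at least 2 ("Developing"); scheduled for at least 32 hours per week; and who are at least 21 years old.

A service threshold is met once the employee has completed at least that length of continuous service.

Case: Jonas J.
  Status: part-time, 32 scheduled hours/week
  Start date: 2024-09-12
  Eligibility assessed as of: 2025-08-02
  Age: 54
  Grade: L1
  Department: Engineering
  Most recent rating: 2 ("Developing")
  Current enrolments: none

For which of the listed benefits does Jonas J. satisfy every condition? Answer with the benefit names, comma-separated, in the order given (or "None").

Annual Bonus Plan

Service from 2024-09-12 to 2025-08-02: 324 days.
Wellness Stipend — status part-time ✓ (not excluded); service 324 days ≥ 4 weeks (≈28 days) ✓; 32 hrs/wk ≥ 25 ✓; dept Engineering ✗ → not eligible.
Travel Insurance — status part-time ✗ (requires full-time, seasonal, or temporary) → not eligible.
Stock Purchase Plan — service 324 days ≥ 30 days ✓; grade L1 < L2 ✗ → not eligible.
Parking Benefit — status part-time ✓; service 324 days < 1 year (≈365 days) ✗ → not eligible.
AD&D Coverage — status part-time ✗ (requires temporary) → not eligible.
Annual Bonus Plan — service 324 days ≥ 120 days ✓; rating 2 ≥ 2 ✓; 32 hrs/wk ≥ 32 ✓; age 54 ≥ 21 ✓ → eligible.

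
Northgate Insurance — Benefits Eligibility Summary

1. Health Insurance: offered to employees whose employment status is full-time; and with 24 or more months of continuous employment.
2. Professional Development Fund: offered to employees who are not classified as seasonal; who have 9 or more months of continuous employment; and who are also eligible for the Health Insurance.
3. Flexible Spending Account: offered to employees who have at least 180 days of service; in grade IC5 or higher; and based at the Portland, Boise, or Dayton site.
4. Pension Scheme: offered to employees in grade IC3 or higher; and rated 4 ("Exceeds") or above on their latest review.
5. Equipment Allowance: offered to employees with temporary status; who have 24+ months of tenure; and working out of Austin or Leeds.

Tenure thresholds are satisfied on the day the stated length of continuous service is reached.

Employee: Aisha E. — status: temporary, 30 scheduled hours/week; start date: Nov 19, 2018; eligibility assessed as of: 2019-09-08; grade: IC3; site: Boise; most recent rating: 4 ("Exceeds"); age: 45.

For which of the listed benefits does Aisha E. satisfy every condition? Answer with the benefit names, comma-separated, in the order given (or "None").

Pension Scheme

Service from Nov 19, 2018 to 2019-09-08: 293 days.
Health Insurance — status temporary ✗ (requires full-time) → not eligible.
Professional Development Fund — status temporary ✓ (not excluded); service 293 days ≥ 9 months (≈270 days) ✓; not eligible for Health Insurance ✗ → not eligible.
Flexible Spending Account — service 293 days ≥ 180 days ✓; grade IC3 < IC5 ✗ → not eligible.
Pension Scheme — grade IC3 ≥ IC3 ✓; rating 4 ≥ 4 ✓ → eligible.
Equipment Allowance — status temporary ✓; service 293 days < 24 months (≈720 days) ✗ → not eligible.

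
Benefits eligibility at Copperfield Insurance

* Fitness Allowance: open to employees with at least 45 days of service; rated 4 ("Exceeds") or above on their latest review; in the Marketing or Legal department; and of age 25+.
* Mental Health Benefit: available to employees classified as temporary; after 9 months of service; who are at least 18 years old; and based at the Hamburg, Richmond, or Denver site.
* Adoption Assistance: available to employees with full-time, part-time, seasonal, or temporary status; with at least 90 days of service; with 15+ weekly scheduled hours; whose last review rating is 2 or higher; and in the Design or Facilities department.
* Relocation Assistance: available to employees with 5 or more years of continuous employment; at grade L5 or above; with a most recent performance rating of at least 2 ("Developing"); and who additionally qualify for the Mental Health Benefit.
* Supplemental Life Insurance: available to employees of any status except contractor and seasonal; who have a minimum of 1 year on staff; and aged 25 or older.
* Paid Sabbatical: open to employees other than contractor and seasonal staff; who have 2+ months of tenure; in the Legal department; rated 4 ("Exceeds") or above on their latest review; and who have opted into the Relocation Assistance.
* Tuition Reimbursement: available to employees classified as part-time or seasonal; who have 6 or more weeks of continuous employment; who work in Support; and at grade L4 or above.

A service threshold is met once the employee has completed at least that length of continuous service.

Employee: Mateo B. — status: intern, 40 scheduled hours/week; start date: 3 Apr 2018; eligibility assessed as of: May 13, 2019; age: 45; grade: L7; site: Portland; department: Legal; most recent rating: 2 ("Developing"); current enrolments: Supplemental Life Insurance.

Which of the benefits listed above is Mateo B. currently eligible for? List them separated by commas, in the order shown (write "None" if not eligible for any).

Supplemental Life Insurance

Service from 3 Apr 2018 to May 13, 2019: 405 days.
Fitness Allowance — service 405 days ≥ 45 days ✓; rating 2 < 4 ✗ → not eligible.
Mental Health Benefit — status intern ✗ (requires temporary) → not eligible.
Adoption Assistance — status intern ✗ (requires full-time, part-time, seasonal, or temporary) → not eligible.
Relocation Assistance — service 405 days < 5 years (≈1825 days) ✗ → not eligible.
Supplemental Life Insurance — status intern ✓ (not excluded); service 405 days ≥ 1 year (≈365 days) ✓; age 45 ≥ 25 ✓ → eligible.
Paid Sabbatical — status intern ✓ (not excluded); service 405 days ≥ 2 months (≈60 days) ✓; dept Legal ✓; rating 2 < 4 ✗ → not eligible.
Tuition Reimbursement — status intern ✗ (requires part-time or seasonal) → not eligible.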